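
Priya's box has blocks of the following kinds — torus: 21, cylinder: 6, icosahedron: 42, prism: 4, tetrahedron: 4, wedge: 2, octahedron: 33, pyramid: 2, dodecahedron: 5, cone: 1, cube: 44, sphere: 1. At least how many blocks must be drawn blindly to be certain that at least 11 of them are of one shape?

By the pigeonhole principle, the 12 shapes are the holes; the blocks drawn are the pigeons.
To avoid 11 of any one shape, the worst case takes at most 10 of each shape, or every block of a shape that has fewer than 10.
That gives 10 + 6 + 10 + 4 + 4 + 2 + 10 + 2 + 5 + 1 + 10 + 1 = 65 blocks with no shape reaching 11.
The next block forces some shape to 11, so 65 + 1 = 66.

66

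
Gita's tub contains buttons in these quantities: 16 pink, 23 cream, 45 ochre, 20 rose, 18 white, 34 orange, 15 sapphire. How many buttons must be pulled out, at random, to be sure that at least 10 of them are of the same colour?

An adversary could hand out at most 9 buttons per colour: 9 + 9 + 9 + 9 + 9 + 9 + 9 = 63 buttons and still no colour has 10.
By the pigeonhole principle, one more button lands in a colour already at 9, so 64 draws are enough and 63 are not.

64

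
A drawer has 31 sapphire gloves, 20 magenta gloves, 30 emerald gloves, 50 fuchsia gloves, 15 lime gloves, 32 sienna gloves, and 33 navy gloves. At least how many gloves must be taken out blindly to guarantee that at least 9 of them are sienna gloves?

188

In the worst case for collecting sienna gloves, every non-sienna glove comes out first.
There are 31 + 20 + 30 + 50 + 15 + 33 = 179 non-sienna gloves altogether.
After those, each further glove must be sienna, so 179 + 9 = 188 draws guarantee 9 sienna gloves.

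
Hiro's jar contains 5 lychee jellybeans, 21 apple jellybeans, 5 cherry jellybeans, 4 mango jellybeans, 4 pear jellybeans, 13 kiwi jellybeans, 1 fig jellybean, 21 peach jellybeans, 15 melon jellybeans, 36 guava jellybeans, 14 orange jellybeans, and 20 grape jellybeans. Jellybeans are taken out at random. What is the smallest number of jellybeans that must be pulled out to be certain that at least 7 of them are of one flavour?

62

Put each drawn jellybean into a box by flavour. The largest draw with every box below 7 takes min(count, 6) from each flavour; flavours with fewer than 6 contribute all they have.
Σ min(cᵢ, 6) = 5 + 6 + 5 + 4 + 4 + 6 + 1 + 6 + 6 + 6 + 6 + 6 = 61.
Draw number 61 + 1 = 62 must push one box to 7.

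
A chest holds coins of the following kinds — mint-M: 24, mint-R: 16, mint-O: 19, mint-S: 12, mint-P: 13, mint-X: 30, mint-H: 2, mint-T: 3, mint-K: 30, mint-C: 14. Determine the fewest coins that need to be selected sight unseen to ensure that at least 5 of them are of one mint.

By the pigeonhole principle, the 10 mints are the holes; the coins drawn are the pigeons.
To avoid 5 of any one mint, the worst case takes at most 4 of each mint, or every coin of a mint that has fewer than 4.
That gives 4 + 4 + 4 + 4 + 4 + 4 + 2 + 3 + 4 + 4 = 37 coins with no mint reaching 5.
The next coin forces some mint to 5, so 37 + 1 = 38.

38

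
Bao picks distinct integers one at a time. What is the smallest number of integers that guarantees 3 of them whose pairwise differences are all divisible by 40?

81

Integers whose pairwise differences are multiples of 40 are exactly those sharing a remainder mod 40. The 40 residue classes mod 40 are the pigeonholes.
With 80 integers one could put 2 in each residue class and have no class reach 3.
The 81st integer pushes some class to 3, so 40·2 + 1 = 81.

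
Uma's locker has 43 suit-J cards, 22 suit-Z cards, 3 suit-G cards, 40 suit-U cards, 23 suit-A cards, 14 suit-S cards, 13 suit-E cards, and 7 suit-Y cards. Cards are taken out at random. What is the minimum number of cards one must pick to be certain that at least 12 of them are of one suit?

Pigeonhole: the 8 suits are the holes; the cards drawn are the pigeons.
To avoid 12 of any one suit, the worst case takes at most 11 of each suit, or every card of a suit that has fewer than 11.
That gives 11 + 11 + 3 + 11 + 11 + 11 + 11 + 7 = 76 cards with no suit reaching 12.
The next card forces some suit to 12, so 76 + 1 = 77.

77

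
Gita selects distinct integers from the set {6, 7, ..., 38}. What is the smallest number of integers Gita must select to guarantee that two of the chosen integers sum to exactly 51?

Two chosen integers sum to 51 exactly when both halves of some pair {x, 51−x} with 13 ≤ x ≤ 51−x ≤ 38 are chosen — 13 such pairs.
The remaining 7 elements (those with no distinct partner in range) can never complete a 51-sum, so the worst case takes all of them and one from each pair: 7 + 13 = 20.
Pigeonhole: the 21st integer has to be the second member of some pair, so 20 + 1 = 21.

21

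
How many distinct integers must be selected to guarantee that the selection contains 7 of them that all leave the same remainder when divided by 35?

By pigeonhole, the 35 residue classes mod 35 are the pigeonholes.
With 210 integers one could put 6 in each residue class and have no class reach 7.
The 211th integer pushes some class to 7, so 35·6 + 1 = 211.

211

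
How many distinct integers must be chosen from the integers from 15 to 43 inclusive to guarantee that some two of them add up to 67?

Group the elements by complementary pair {x, 67−x}: {24,43}, {25,42}, {26,41}, …, giving 10 two-element pairs and 9 integers whose partner 67−x falls outside [15,43].
Treating each of those 19 groups as a pigeonhole, one can pick one integer per group — 19 integers — with no two summing to 67.
The 20th integer lands in an occupied pair, forcing a sum of 67.

20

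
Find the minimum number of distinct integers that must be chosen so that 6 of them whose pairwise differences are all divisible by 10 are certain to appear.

51

Integers whose pairwise differences are multiples of 10 are exactly those sharing a remainder mod 10. Pigeonhole: the 10 residue classes mod 10 are the pigeonholes.
With 50 integers one could put 5 in each residue class and have no class reach 6.
The 51st integer pushes some class to 6, so 10·5 + 1 = 51.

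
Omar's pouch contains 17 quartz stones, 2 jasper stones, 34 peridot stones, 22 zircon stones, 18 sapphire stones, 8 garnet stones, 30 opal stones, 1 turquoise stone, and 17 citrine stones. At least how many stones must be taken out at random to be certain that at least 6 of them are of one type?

39

By pigeonhole, put each drawn stone into a box by type. The largest draw with every box below 6 takes min(count, 5) from each type; types with fewer than 5 contribute all they have.
Σ min(cᵢ, 5) = 5 + 2 + 5 + 5 + 5 + 5 + 5 + 1 + 5 = 38.
Draw number 38 + 1 = 39 must push one box to 6.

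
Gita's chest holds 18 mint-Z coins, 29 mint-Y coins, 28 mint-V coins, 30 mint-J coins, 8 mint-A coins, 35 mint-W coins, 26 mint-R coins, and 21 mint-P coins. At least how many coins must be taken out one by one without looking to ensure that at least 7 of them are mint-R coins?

In the worst case for collecting mint-R coins, every non-mint-R coin comes out first.
There are 18 + 29 + 28 + 30 + 8 + 35 + 21 = 169 non-mint-R coins altogether.
After those, each further coin must be mint-R, so 169 + 7 = 176 draws guarantee 7 mint-R coins.

176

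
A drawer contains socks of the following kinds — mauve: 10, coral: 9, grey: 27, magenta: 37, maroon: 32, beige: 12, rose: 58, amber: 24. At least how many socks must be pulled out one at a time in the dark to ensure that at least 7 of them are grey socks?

In the worst case for collecting grey socks, every non-grey sock comes out first.
There are 10 + 9 + 37 + 32 + 12 + 58 + 24 = 182 non-grey socks altogether.
After those, each further sock must be grey, so 182 + 7 = 189 draws guarantee 7 grey socks.

189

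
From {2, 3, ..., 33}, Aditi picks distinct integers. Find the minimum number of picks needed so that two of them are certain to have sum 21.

Group the elements by complementary pair {x, 21−x}: {2,19}, {3,18}, {4,17}, …, giving 9 two-element pairs and 14 integers whose partner 21−x falls outside [2,33].
Pigeonhole: treating each of those 23 groups as a pigeonhole, one can pick one integer per group — 23 integers — with no two summing to 21.
The 24th integer lands in an occupied pair, forcing a sum of 21.

24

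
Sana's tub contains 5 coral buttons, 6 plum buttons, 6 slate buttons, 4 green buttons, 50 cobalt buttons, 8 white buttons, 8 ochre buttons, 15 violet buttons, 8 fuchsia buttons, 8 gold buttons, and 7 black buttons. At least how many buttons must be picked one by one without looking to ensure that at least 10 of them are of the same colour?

79

An adversary could hand out at most 9 buttons per colour (9 colours run out sooner): 5 + 6 + 6 + 4 + 9 + 8 + 8 + 9 + 8 + 8 + 7 = 78 buttons and still no colour has 10.
One more button lands in a colour already at 9, so 79 draws are enough and 78 are not.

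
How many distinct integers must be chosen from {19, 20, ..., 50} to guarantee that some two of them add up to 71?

A set avoiding the sum 71 can contain at most one of each pair {x, 71−x}, plus the 2 elements whose complement lies outside the range.
The integers 19, …, 35 (17 of them) are such a set: any two sum to at least 19+20 = 39 and at most 34+35 = 69 < 71.
By pigeonhole, any 18th integer completes one of the 15 pairs, so 18 choices force a sum of 71.

18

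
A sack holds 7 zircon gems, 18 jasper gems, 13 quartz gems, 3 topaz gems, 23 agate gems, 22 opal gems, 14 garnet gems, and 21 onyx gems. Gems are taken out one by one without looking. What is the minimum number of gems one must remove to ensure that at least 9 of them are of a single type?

By the pigeonhole principle, the 8 types are the holes; the gems drawn are the pigeons.
To avoid 9 of any one type, the worst case takes at most 8 of each type, or every gem of a type that has fewer than 8.
That gives 7 + 8 + 8 + 3 + 8 + 8 + 8 + 8 = 58 gems with no type reaching 9.
The next gem forces some type to 9, so 58 + 1 = 59.

59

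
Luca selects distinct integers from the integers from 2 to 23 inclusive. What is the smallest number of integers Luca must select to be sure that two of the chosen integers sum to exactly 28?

Two chosen integers sum to 28 exactly when both halves of some pair {x, 28−x} with 5 ≤ x ≤ 28−x ≤ 23 are chosen — 9 such pairs.
The remaining 4 elements (those with no distinct partner in range) can never complete a 28-sum, so the worst case takes all of them and one from each pair: 4 + 9 = 13.
The 14th integer has to be the second member of some pair, so 13 + 1 = 14.

14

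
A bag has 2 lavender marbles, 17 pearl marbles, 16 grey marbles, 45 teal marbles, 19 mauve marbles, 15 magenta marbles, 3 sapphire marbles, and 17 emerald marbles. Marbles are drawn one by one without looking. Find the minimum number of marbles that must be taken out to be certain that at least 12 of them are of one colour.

By pigeonhole, put each drawn marble into a box by colour. The largest draw with every box below 12 takes min(count, 11) from each colour; colours with fewer than 11 contribute all they have.
Σ min(cᵢ, 11) = 2 + 11 + 11 + 11 + 11 + 11 + 3 + 11 = 71.
Draw number 71 + 1 = 72 must push one box to 12.

72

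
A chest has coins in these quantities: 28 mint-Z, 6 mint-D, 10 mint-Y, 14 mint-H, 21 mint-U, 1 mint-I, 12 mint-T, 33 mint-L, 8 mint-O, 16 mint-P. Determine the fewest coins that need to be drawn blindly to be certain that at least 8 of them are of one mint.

The 10 mints are the holes; the coins drawn are the pigeons.
To avoid 8 of any one mint, the worst case takes at most 7 of each mint, or every coin of a mint that has fewer than 7.
That gives 7 + 6 + 7 + 7 + 7 + 1 + 7 + 7 + 7 + 7 = 63 coins with no mint reaching 8.
The next coin forces some mint to 8, so 63 + 1 = 64.

64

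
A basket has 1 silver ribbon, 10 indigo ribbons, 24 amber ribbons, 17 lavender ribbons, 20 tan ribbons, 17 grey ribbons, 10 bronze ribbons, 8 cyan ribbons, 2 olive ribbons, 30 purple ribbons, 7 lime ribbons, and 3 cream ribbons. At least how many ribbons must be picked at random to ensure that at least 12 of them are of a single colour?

97

An adversary could hand out at most 11 ribbons per colour (7 colours run out sooner): 1 + 10 + 11 + 11 + 11 + 11 + 10 + 8 + 2 + 11 + 7 + 3 = 96 ribbons and still no colour has 12.
One more ribbon lands in a colour already at 11, so 97 draws are enough and 96 are not.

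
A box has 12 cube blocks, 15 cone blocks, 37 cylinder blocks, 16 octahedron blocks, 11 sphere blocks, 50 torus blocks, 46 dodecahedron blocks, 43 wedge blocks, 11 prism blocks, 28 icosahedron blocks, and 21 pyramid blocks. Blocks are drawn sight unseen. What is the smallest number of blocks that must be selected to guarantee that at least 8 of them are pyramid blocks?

In the worst case for collecting pyramid blocks, every non-pyramid block comes out first.
There are 12 + 15 + 37 + 16 + 11 + 50 + 46 + 43 + 11 + 28 = 269 non-pyramid blocks altogether.
After those, each further block must be pyramid, so 269 + 8 = 277 draws guarantee 8 pyramid blocks.

277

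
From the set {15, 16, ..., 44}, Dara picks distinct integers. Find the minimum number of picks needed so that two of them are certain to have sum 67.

20

Two chosen integers sum to 67 exactly when both halves of some pair {x, 67−x} with 23 ≤ x ≤ 67−x ≤ 44 are chosen — 11 such pairs.
The remaining 8 elements (those with no distinct partner in range) can never complete a 67-sum, so the worst case takes all of them and one from each pair: 8 + 11 = 19.
The 20th integer has to be the second member of some pair, so 19 + 1 = 20.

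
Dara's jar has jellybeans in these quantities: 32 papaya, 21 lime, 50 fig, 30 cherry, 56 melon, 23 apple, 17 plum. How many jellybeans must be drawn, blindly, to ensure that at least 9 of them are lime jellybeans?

217

In the worst case for collecting lime jellybeans, every non-lime jellybean comes out first.
There are 32 + 50 + 30 + 56 + 23 + 17 = 208 non-lime jellybeans altogether.
After those, each further jellybean must be lime, so 208 + 9 = 217 draws guarantee 9 lime jellybeans.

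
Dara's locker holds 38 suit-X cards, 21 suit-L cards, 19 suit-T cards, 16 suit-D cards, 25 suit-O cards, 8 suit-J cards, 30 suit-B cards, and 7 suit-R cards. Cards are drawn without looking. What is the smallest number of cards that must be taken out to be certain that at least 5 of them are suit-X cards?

In the worst case for collecting suit-X cards, every non-suit-X card comes out first.
There are 21 + 19 + 16 + 25 + 8 + 30 + 7 = 126 non-suit-X cards altogether.
After those, each further card must be suit-X, so 126 + 5 = 131 draws guarantee 5 suit-X cards.

131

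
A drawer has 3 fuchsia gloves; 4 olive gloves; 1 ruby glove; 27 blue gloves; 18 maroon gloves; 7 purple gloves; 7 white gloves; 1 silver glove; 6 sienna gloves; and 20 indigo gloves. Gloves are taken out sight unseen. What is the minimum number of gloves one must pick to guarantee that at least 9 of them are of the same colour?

54

Pigeonhole: the 10 colours are the holes; the gloves drawn are the pigeons.
To avoid 9 of any one colour, the worst case takes at most 8 of each colour, or every glove of a colour that has fewer than 8.
That gives 3 + 4 + 1 + 8 + 8 + 7 + 7 + 1 + 6 + 8 = 53 gloves with no colour reaching 9.
The next glove forces some colour to 9, so 53 + 1 = 54.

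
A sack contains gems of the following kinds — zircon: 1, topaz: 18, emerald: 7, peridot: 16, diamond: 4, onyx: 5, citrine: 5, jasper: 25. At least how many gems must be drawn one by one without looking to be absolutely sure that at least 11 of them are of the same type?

An adversary could hand out at most 10 gems per type (5 types run out sooner): 1 + 10 + 7 + 10 + 4 + 5 + 5 + 10 = 52 gems and still no type has 11.
By pigeonhole, one more gem lands in a type already at 10, so 53 draws are enough and 52 are not.

53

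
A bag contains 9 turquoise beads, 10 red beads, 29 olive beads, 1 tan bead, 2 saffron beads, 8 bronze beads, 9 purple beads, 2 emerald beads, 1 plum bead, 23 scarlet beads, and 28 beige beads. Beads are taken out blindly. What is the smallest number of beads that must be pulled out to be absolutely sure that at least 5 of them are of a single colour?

35

An adversary could hand out at most 4 beads per colour (4 colours run out sooner): 4 + 4 + 4 + 1 + 2 + 4 + 4 + 2 + 1 + 4 + 4 = 34 beads and still no colour has 5.
By pigeonhole, one more bead lands in a colour already at 4, so 35 draws are enough and 34 are not.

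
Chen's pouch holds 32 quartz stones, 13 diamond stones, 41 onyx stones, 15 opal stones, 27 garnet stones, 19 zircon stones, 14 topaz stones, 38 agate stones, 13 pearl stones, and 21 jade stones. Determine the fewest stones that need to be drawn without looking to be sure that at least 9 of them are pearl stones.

229

In the worst case for collecting pearl stones, every non-pearl stone comes out first.
There are 32 + 13 + 41 + 15 + 27 + 19 + 14 + 38 + 21 = 220 non-pearl stones altogether.
After those, each further stone must be pearl, so 220 + 9 = 229 draws guarantee 9 pearl stones.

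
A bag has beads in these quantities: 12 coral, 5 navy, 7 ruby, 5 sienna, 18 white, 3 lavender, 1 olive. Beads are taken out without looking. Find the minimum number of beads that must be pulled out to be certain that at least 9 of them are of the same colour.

An adversary could hand out at most 8 beads per colour (5 colours run out sooner): 8 + 5 + 7 + 5 + 8 + 3 + 1 = 37 beads and still no colour has 9.
One more bead lands in a colour already at 8, so 38 draws are enough and 37 are not.

38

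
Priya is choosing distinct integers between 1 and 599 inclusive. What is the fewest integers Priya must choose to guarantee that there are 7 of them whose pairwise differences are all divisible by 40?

241

Integers whose pairwise differences are multiples of 40 are exactly those sharing a remainder mod 40. The 40 residue classes mod 40 are the pigeonholes.
With 240 integers one could put 6 in each residue class and have no class reach 7.
The 241st integer pushes some class to 7, so 40·6 + 1 = 241.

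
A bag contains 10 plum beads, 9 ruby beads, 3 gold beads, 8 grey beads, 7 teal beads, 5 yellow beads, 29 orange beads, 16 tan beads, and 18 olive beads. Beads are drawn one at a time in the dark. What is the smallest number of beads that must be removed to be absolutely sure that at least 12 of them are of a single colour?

An adversary could hand out at most 11 beads per colour (6 colours run out sooner): 10 + 9 + 3 + 8 + 7 + 5 + 11 + 11 + 11 = 75 beads and still no colour has 12.
By the pigeonhole principle, one more bead lands in a colour already at 11, so 76 draws are enough and 75 are not.

76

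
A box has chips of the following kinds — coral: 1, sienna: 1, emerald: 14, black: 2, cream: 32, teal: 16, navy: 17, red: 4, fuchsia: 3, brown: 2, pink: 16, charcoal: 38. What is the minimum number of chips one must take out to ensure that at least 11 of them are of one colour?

74

Put each drawn chip into a box by colour. The largest draw with every box below 11 takes min(count, 10) from each colour; colours with fewer than 10 contribute all they have.
Σ min(cᵢ, 10) = 1 + 1 + 10 + 2 + 10 + 10 + 10 + 4 + 3 + 2 + 10 + 10 = 73.
Draw number 73 + 1 = 74 must push one box to 11.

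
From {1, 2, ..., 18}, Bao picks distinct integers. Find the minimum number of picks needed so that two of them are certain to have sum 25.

Group the elements by complementary pair {x, 25−x}: {7,18}, {8,17}, {9,16}, …, giving 6 two-element pairs and 6 integers whose partner 25−x falls outside [1,18].
Treating each of those 12 groups as a pigeonhole, one can pick one integer per group — 12 integers — with no two summing to 25.
The 13th integer lands in an occupied pair, forcing a sum of 25.

13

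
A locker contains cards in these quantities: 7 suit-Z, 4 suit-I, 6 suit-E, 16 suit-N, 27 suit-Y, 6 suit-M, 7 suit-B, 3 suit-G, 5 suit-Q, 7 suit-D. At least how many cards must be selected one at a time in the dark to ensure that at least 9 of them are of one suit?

An adversary could hand out at most 8 cards per suit (8 suits run out sooner): 7 + 4 + 6 + 8 + 8 + 6 + 7 + 3 + 5 + 7 = 61 cards and still no suit has 9.
One more card lands in a suit already at 8, so 62 draws are enough and 61 are not.

62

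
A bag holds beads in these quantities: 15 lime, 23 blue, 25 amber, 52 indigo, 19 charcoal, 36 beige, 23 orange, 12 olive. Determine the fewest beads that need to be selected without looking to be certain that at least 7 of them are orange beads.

189

In the worst case for collecting orange beads, every non-orange bead comes out first.
There are 15 + 23 + 25 + 52 + 19 + 36 + 12 = 182 non-orange beads altogether.
After those, each further bead must be orange, so 182 + 7 = 189 draws guarantee 7 orange beads.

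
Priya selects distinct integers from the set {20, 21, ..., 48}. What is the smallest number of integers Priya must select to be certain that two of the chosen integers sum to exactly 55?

22

A set avoiding the sum 55 can contain at most one of each pair {x, 55−x}, plus the 13 elements whose complement lies outside the range.
The integers 28, …, 48 (21 of them) are such a set: any two sum to at least 28+29 = 57 > 55.
Any 22nd integer completes one of the 8 pairs, so 22 choices force a sum of 55.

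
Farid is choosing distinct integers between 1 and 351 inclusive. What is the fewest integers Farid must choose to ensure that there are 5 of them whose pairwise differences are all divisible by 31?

Integers whose pairwise differences are multiples of 31 are exactly those sharing a remainder mod 31. The 31 residue classes mod 31 are the pigeonholes.
With 124 integers one could put 4 in each residue class and have no class reach 5.
The 125th integer pushes some class to 5, so 31·4 + 1 = 125.

125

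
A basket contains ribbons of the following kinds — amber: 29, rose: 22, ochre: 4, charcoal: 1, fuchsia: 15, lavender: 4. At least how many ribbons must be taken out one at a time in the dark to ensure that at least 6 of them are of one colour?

An adversary could hand out at most 5 ribbons per colour (ochre, charcoal, lavender run out sooner): 5 + 5 + 4 + 1 + 5 + 4 = 24 ribbons and still no colour has 6.
One more ribbon lands in a colour already at 5, so 25 draws are enough and 24 are not.

25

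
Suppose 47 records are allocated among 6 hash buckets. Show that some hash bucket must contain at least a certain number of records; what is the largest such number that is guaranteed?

By the pigeonhole principle, the 6 hash buckets are the holes and the 47 records are the pigeons.
If every hash bucket held at most 7 records, the total would be at most 6 × 7 = 42, which is less than 47.
So some hash bucket holds at least ⌈47/6⌉ = 8 records.

8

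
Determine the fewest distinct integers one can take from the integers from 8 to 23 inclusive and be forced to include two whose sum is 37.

12

Two chosen integers sum to 37 exactly when both halves of some pair {x, 37−x} with 14 ≤ x ≤ 37−x ≤ 23 are chosen — 5 such pairs.
The remaining 6 elements (those with no distinct partner in range) can never complete a 37-sum, so the worst case takes all of them and one from each pair: 6 + 5 = 11.
By pigeonhole, the 12th integer has to be the second member of some pair, so 11 + 1 = 12.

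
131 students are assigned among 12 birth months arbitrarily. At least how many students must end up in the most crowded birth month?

By the pigeonhole principle, the 12 birth months are the holes and the 131 students are the pigeons.
If every birth month held at most 10 students, the total would be at most 12 × 10 = 120, which is less than 131.
So some birth month holds at least ⌈131/12⌉ = 11 students.

11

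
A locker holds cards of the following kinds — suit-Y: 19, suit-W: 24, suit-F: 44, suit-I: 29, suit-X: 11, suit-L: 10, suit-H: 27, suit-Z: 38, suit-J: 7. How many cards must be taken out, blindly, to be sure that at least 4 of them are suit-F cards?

In the worst case for collecting suit-F cards, every non-suit-F card comes out first.
There are 19 + 24 + 29 + 11 + 10 + 27 + 38 + 7 = 165 non-suit-F cards altogether.
After those, each further card must be suit-F, so 165 + 4 = 169 draws guarantee 4 suit-F cards.

169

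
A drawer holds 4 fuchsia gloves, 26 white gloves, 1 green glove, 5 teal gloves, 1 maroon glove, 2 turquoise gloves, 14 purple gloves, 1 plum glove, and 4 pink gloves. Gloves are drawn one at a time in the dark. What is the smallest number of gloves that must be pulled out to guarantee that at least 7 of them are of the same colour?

31

An adversary could hand out at most 6 gloves per colour (7 colours run out sooner): 4 + 6 + 1 + 5 + 1 + 2 + 6 + 1 + 4 = 30 gloves and still no colour has 7.
By the pigeonhole principle, one more glove lands in a colour already at 6, so 31 draws are enough and 30 are not.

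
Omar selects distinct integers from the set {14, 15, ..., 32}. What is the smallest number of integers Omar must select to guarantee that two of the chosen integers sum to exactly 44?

A set avoiding the sum 44 can contain at most one of each pair {x, 44−x}, plus the 3 elements whose complement lies outside the range or equal to its own complement.
The integers 22, …, 32 (11 of them) are such a set: any two sum to at least 22+23 = 45 > 44.
Any 12th integer completes one of the 8 pairs, so 12 choices force a sum of 44.

12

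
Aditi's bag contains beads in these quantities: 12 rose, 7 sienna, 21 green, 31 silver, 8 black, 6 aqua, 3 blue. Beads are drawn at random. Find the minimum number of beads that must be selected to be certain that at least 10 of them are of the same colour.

52

By the pigeonhole principle, put each drawn bead into a box by colour. The largest draw with every box below 10 takes min(count, 9) from each colour; colours with fewer than 9 contribute all they have.
Σ min(cᵢ, 9) = 9 + 7 + 9 + 9 + 8 + 6 + 3 = 51.
Draw number 51 + 1 = 52 must push one box to 10.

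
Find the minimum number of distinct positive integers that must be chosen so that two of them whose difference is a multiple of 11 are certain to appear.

12

Integers whose pairwise differences are multiples of 11 are exactly those sharing a remainder mod 11. The 11 residue classes mod 11 are the pigeonholes.
With 11 integers one could put 1 in each residue class and have no class reach 2.
The 12th integer pushes some class to 2, so 11·1 + 1 = 12.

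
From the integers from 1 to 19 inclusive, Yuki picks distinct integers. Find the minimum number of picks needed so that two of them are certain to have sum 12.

A set avoiding the sum 12 can contain at most one of each pair {x, 12−x}, plus the 9 elements whose complement lies outside the range or equal to its own complement.
The integers 6, …, 19 (14 of them) are such a set: any two sum to at least 6+7 = 13 > 12.
By the pigeonhole principle, any 15th integer completes one of the 5 pairs, so 15 choices force a sum of 12.

15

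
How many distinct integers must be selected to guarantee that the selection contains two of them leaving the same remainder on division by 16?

17

Pigeonhole: the 16 residue classes mod 16 are the pigeonholes.
With 16 integers one could put 1 in each residue class and have no class reach 2.
The 17th integer pushes some class to 2, so 16·1 + 1 = 17.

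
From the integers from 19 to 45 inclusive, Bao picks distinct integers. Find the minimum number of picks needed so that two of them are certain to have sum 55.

19

Two chosen integers sum to 55 exactly when both halves of some pair {x, 55−x} with 19 ≤ x ≤ 55−x ≤ 36 are chosen — 9 such pairs.
The remaining 9 elements (those with no distinct partner in range) can never complete a 55-sum, so the worst case takes all of them and one from each pair: 9 + 9 = 18.
The 19th integer has to be the second member of some pair, so 18 + 1 = 19.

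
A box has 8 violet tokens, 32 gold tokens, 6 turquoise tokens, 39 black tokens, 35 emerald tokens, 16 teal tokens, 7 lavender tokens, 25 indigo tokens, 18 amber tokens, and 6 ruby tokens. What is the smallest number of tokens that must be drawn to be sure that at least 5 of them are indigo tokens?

In the worst case for collecting indigo tokens, every non-indigo token comes out first.
There are 8 + 32 + 6 + 39 + 35 + 16 + 7 + 18 + 6 = 167 non-indigo tokens altogether.
After those, each further token must be indigo, so 167 + 5 = 172 draws guarantee 5 indigo tokens.

172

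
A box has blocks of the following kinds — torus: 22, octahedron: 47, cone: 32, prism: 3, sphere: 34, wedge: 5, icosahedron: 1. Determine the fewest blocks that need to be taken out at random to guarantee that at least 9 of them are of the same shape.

42

By the pigeonhole principle, put each drawn block into a box by shape. The largest draw with every box below 9 takes min(count, 8) from each shape; shapes with fewer than 8 contribute all they have.
Σ min(cᵢ, 8) = 8 + 8 + 8 + 3 + 8 + 5 + 1 = 41.
Draw number 41 + 1 = 42 must push one box to 9.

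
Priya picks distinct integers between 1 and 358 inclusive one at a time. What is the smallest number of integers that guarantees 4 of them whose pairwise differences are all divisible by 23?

Integers whose pairwise differences are multiples of 23 are exactly those sharing a remainder mod 23. The 23 residue classes mod 23 are the pigeonholes.
With 69 integers one could put 3 in each residue class and have no class reach 4.
The 70th integer pushes some class to 4, so 23·3 + 1 = 70.

70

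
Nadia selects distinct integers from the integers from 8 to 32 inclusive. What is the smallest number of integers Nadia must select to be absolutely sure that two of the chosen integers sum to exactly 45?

Group the elements by complementary pair {x, 45−x}: {13,32}, {14,31}, {15,30}, …, giving 10 two-element pairs and 5 integers whose partner 45−x falls outside [8,32].
Treating each of those 15 groups as a pigeonhole, one can pick one integer per group — 15 integers — with no two summing to 45.
The 16th integer lands in an occupied pair, forcing a sum of 45.

16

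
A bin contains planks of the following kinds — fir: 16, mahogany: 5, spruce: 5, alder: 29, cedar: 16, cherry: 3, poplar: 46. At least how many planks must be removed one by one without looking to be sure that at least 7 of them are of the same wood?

38

An adversary could hand out at most 6 planks per wood (mahogany, spruce, cherry run out sooner): 6 + 5 + 5 + 6 + 6 + 3 + 6 = 37 planks and still no wood has 7.
Pigeonhole: one more plank lands in a wood already at 6, so 38 draws are enough and 37 are not.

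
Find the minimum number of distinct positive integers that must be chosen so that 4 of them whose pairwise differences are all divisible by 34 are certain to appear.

Integers whose pairwise differences are multiples of 34 are exactly those sharing a remainder mod 34. By the pigeonhole principle, the 34 residue classes mod 34 are the pigeonholes.
With 102 integers one could put 3 in each residue class and have no class reach 4.
The 103rd integer pushes some class to 4, so 34·3 + 1 = 103.

103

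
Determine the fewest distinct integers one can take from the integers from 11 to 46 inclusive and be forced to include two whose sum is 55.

Two chosen integers sum to 55 exactly when both halves of some pair {x, 55−x} with 11 ≤ x ≤ 55−x ≤ 44 are chosen — 17 such pairs.
The remaining 2 elements (those with no distinct partner in range) can never complete a 55-sum, so the worst case takes all of them and one from each pair: 2 + 17 = 19.
The 20th integer has to be the second member of some pair, so 19 + 1 = 20.

20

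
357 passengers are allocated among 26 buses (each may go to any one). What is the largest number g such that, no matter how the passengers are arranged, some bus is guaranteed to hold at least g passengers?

The 26 buses are the holes and the 357 passengers are the pigeons.
If every bus held at most 13 passengers, the total would be at most 26 × 13 = 338, which is less than 357.
So some bus holds at least ⌈357/26⌉ = 14 passengers.

14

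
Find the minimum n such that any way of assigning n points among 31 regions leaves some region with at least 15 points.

With 434 points one could put exactly 14 in each of the 31 regions, and no region would reach 15.
By the pigeonhole principle, one more point must land in a region that already has 14, giving it 15.
So 31 × 14 + 1 = 435 points are required.

435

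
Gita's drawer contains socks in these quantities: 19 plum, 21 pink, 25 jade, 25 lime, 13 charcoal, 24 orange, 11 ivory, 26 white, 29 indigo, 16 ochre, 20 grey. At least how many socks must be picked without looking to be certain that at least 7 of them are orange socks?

212

In the worst case for collecting orange socks, every non-orange sock comes out first.
There are 19 + 21 + 25 + 25 + 13 + 11 + 26 + 29 + 16 + 20 = 205 non-orange socks altogether.
After those, each further sock must be orange, so 205 + 7 = 212 draws guarantee 7 orange socks.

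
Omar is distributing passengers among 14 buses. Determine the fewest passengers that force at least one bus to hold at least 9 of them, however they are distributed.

113

With 112 passengers one could put exactly 8 in each of the 14 buses, and no bus would reach 9.
By the pigeonhole principle, one more passenger must land in a bus that already has 8, giving it 9.
So 14 × 8 + 1 = 113 passengers are required.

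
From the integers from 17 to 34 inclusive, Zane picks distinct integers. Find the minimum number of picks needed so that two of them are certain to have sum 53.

11

A set avoiding the sum 53 can contain at most one of each pair {x, 53−x}, plus the 2 elements whose complement lies outside the range.
The integers 17, …, 26 (10 of them) are such a set: any two sum to at least 17+18 = 35 and at most 25+26 = 51 < 53.
Any 11th integer completes one of the 8 pairs, so 11 choices force a sum of 53.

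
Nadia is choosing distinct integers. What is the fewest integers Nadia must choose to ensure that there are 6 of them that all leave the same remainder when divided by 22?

By pigeonhole, the 22 residue classes mod 22 are the pigeonholes.
With 110 integers one could put 5 in each residue class and have no class reach 6.
The 111th integer pushes some class to 6, so 22·5 + 1 = 111.

111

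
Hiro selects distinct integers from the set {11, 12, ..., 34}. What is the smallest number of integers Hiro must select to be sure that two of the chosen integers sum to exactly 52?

17

Group the elements by complementary pair {x, 52−x}: {18,34}, {19,33}, {20,32}, …, giving 8 two-element pairs; the single value 26 (it cannot pair with itself since the integers are distinct); and 7 integers whose partner 52−x falls outside [11,34].
Treating each of those 16 groups as a pigeonhole, one can pick one integer per group — 16 integers — with no two summing to 52.
The 17th integer lands in an occupied pair, forcing a sum of 52.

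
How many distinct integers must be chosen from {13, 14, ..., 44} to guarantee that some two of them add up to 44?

A set avoiding the sum 44 can contain at most one of each pair {x, 44−x}, plus the 14 elements whose complement lies outside the range or equal to its own complement.
The integers 22, …, 44 (23 of them) are such a set: any two sum to at least 22+23 = 45 > 44.
Pigeonhole: any 24th integer completes one of the 9 pairs, so 24 choices force a sum of 44.

24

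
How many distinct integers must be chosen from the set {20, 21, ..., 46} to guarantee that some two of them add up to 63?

Group the elements by complementary pair {x, 63−x}: {20,43}, {21,42}, {22,41}, …, giving 12 two-element pairs and 3 integers whose partner 63−x falls outside [20,46].
Pigeonhole: treating each of those 15 groups as a pigeonhole, one can pick one integer per group — 15 integers — with no two summing to 63.
The 16th integer lands in an occupied pair, forcing a sum of 63.

16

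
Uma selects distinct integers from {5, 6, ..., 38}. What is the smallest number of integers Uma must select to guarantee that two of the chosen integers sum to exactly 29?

A set avoiding the sum 29 can contain at most one of each pair {x, 29−x}, plus the 14 elements whose complement lies outside the range.
The integers 15, …, 38 (24 of them) are such a set: any two sum to at least 15+16 = 31 > 29.
Pigeonhole: any 25th integer completes one of the 10 pairs, so 25 choices force a sum of 29.

25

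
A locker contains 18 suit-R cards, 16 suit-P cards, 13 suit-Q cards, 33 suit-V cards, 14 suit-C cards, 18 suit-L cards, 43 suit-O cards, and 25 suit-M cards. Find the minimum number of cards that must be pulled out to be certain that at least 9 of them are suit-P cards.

In the worst case for collecting suit-P cards, every non-suit-P card comes out first.
There are 18 + 13 + 33 + 14 + 18 + 43 + 25 = 164 non-suit-P cards altogether.
After those, each further card must be suit-P, so 164 + 9 = 173 draws guarantee 9 suit-P cards.

173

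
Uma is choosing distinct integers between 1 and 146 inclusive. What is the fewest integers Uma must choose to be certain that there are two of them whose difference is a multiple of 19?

Integers whose pairwise differences are multiples of 19 are exactly those sharing a remainder mod 19. By pigeonhole, the 19 residue classes mod 19 are the pigeonholes.
With 19 integers one could put 1 in each residue class and have no class reach 2.
The 20th integer pushes some class to 2, so 19·1 + 1 = 20.

20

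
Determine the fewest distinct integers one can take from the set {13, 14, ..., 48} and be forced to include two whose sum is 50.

25

Group the elements by complementary pair {x, 50−x}: {13,37}, {14,36}, {15,35}, …, giving 12 two-element pairs; the single value 25 (it cannot pair with itself since the integers are distinct); and 11 integers whose partner 50−x falls outside [13,48].
Treating each of those 24 groups as a pigeonhole, one can pick one integer per group — 24 integers — with no two summing to 50.
The 25th integer lands in an occupied pair, forcing a sum of 50.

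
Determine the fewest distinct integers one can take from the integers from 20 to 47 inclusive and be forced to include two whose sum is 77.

20

A set avoiding the sum 77 can contain at most one of each pair {x, 77−x}, plus the 10 elements whose complement lies outside the range.
The integers 20, …, 38 (19 of them) are such a set: any two sum to at least 20+21 = 41 and at most 37+38 = 75 < 77.
Any 20th integer completes one of the 9 pairs, so 20 choices force a sum of 77.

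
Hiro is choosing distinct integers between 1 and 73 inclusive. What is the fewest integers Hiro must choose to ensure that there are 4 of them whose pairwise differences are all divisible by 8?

Integers whose pairwise differences are multiples of 8 are exactly those sharing a remainder mod 8. Pigeonhole: the 8 residue classes mod 8 are the pigeonholes.
With 24 integers one could put 3 in each residue class and have no class reach 4.
The 25th integer pushes some class to 4, so 8·3 + 1 = 25.

25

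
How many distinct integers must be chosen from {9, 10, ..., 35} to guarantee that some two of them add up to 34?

20

Group the elements by complementary pair {x, 34−x}: {9,25}, {10,24}, {11,23}, …, giving 8 two-element pairs, the single value 17 (it cannot pair with itself since the integers are distinct), and 10 integers whose partner 34−x falls outside [9,35].
By the pigeonhole principle, treating each of those 19 groups as a pigeonhole, one can pick one integer per group — 19 integers — with no two summing to 34.
The 20th integer lands in an occupied pair, forcing a sum of 34.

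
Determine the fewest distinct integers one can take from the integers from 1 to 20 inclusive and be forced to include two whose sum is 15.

14

A set avoiding the sum 15 can contain at most one of each pair {x, 15−x}, plus the 6 elements whose complement lies outside the range.
The integers 8, …, 20 (13 of them) are such a set: any two sum to at least 8+9 = 17 > 15.
By the pigeonhole principle, any 14th integer completes one of the 7 pairs, so 14 choices force a sum of 15.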